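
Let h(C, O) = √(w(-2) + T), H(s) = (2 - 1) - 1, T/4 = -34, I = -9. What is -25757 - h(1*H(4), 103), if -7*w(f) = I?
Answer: -25757 - I*√6601/7 ≈ -25757.0 - 11.607*I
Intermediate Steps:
T = -136 (T = 4*(-34) = -136)
H(s) = 0 (H(s) = 1 - 1 = 0)
w(f) = 9/7 (w(f) = -⅐*(-9) = 9/7)
h(C, O) = I*√6601/7 (h(C, O) = √(9/7 - 136) = √(-943/7) = I*√6601/7)
-25757 - h(1*H(4), 103) = -25757 - I*√6601/7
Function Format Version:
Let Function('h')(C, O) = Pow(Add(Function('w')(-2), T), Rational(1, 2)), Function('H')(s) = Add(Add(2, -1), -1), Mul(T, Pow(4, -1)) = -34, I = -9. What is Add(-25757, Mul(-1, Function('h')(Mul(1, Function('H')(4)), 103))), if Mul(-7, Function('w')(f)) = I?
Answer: Add(-25757, Mul(Rational(-1, 7), I, Pow(6601, Rational(1, 2)))) ≈ Add(-25757., Mul(-11.607, I))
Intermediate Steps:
T = -136 (T = Mul(4, -34) = -136)
Function('H')(s) = 0 (Function('H')(s) = Add(1, -1) = 0)
Function('w')(f) = Rational(9, 7) (Function('w')(f) = Mul(Rational(-1, 7), -9) = Rational(9, 7))
Function('h')(C, O) = Mul(Rational(1, 7), I, Pow(6601, Rational(1, 2))) (Function('h')(C, O) = Pow(Add(Rational(9, 7), -136), Rational(1, 2)) = Pow(Rational(-943, 7), Rational(1, 2)) = Mul(Rational(1, 7), I, Pow(6601, Rational(1, 2))))
Add(-25757, Mul(-1, Function('h')(Mul(1, Function('H')(4)), 103))) = Add(-25757, Mul(-1, Mul(Rational(1, 7), I, Pow(6601, Rational(1, 2))))) = Add(-25757, Mul(Rational(-1, 7), I, Pow(6601, Rational(1, 2))))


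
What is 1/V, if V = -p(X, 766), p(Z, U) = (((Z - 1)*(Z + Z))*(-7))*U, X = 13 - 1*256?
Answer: 1/635847408 ≈ 1.5727e-9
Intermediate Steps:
X = -243 (X = 13 - 256 = -243)
p(Z, U) = -14*U*Z*(-1 + Z) (p(Z, U) = (((-1 + Z)*(2*Z))*(-7))*U = ((2*Z*(-1 + Z))*(-7))*U = (-14*Z*(-1 + Z))*U = -14*U*Z*(-1 + Z))
V = 635847408 (V = -14*766*(-243)*(1 - 1*(-243)) = -14*766*(-243)*(1 + 243) = -14*766*(-243)*244 = -1*(-635847408) = 635847408)
1/V = 1/635847408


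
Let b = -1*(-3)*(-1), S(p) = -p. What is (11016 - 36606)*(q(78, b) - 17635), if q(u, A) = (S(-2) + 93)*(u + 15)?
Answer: 225192000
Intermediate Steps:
b = -3 (b = 3*(-1) = -3)
q(u, A) = 1425 + 95*u (q(u, A) = (-1*(-2) + 93)*(u + 15) = (2 + 93)*(15 + u) = 95*(15 + u) = 1425 + 95*u)
(11016 - 36606)*(q(78, b) - 17635) = (11016 - 36606)*((1425 + 95*78) - 17635) = -25590*((1425 + 7410) - 17635) = -25590*(8835 - 17635) = -25590*(-8800) = 225192000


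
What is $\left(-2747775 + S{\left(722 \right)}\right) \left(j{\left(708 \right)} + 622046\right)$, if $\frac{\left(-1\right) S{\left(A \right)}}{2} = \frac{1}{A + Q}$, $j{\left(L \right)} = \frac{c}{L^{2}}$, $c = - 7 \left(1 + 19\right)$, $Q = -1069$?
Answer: $- \frac{74325812830412107423}{43484652} \approx -1.7092 \cdot 10^{12}$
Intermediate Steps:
$c = -140$ ($c = \left(-7\right) 20 = -140$)
$j{\left(L \right)} = - \frac{140}{L^{2}}$
$S{\left(A \right)} = - \frac{2}{-1069 + A}$ ($S{\left(A \right)} = - \frac{2}{A - 1069} = - \frac{2}{-1069 + A}$)
$\left(-2747775 + S{\left(722 \right)}\right) \left(j{\left(708 \right)} + 622046\right) = \left(-2747775 - \frac{2}{-1069 + 722}\right) \left(- \frac{140}{501264} + 622046\right) = \left(-2747775 - \frac{2}{-347}\right) \left(\left(-140\right) \frac{1}{501264} + 622046\right) = \left(-2747775 - - \frac{2}{347}\right) \left(- \frac{35}{125316} + 622046\right) = \left(-2747775 + \frac{2}{347}\right) \frac{77952316501}{125316} = \left(- \frac{953477923}{347}\right) \frac{77952316501}{125316} = - \frac{74325812830412107423}{43484652}$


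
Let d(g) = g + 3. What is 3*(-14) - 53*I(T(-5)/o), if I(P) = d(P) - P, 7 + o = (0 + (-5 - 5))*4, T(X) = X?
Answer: -201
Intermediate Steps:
o = -47 (o = -7 + (0 + (-5 - 5))*4 = -7 + (0 - 10)*4 = -7 - 10*4 = -7 - 40 = -47)
d(g) = 3 + g
I(P) = 3 (I(P) = (3 + P) - P = 3)
3*(-14) - 53*I(T(-5)/o) = 3*(-14) - 53*3 = -42 - 159 = -201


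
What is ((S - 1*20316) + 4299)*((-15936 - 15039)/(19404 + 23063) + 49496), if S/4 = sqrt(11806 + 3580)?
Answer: -33666383078169/42467 + 58853638396*sqrt(314)/42467 ≈ -7.6821e+8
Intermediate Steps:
S = 28*sqrt(314) (S = 4*sqrt(11806 + 3580) = 4*sqrt(15386) = 4*(7*sqrt(314)) = 28*sqrt(314) ≈ 496.16)
((S - 1*20316) + 4299)*((-15936 - 15039)/(19404 + 23063) + 49496) = ((28*sqrt(314) - 1*20316) + 4299)*((-15936 - 15039)/(19404 + 23063) + 49496) = ((28*sqrt(314) - 20316) + 4299)*(-30975/42467 + 49496) = ((-20316 + 28*sqrt(314)) + 4299)*(-30975*1/42467 + 49496) = (-16017 + 28*sqrt(314))*(-30975/42467 + 49496) = (-16017 + 28*sqrt(314))*(2101915657/42467) = -33666383078169/42467 + 58853638396*sqrt(314)/42467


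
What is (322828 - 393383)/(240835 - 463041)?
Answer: 70555/222206 ≈ 0.31752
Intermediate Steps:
(322828 - 393383)/(240835 - 463041) = -70555/(-222206) = -70555*(-1/222206) = 70555/222206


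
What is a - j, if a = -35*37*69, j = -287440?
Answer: 198085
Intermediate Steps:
a = -89355 (a = -1295*69 = -89355)
a - j = -89355 - 1*(-287440) = -89355 + 287440 = 198085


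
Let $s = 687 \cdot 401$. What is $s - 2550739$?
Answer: $-2275252$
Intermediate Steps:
$s = 275487$
$s - 2550739 = 275487 - 2550739 = -2275252$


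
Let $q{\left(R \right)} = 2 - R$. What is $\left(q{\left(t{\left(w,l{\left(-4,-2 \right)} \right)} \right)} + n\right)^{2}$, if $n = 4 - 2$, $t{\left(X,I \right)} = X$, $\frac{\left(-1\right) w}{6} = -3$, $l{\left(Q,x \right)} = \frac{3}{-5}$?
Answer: $196$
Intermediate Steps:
$l{\left(Q,x \right)} = - \frac{3}{5}$ ($l{\left(Q,x \right)} = 3 \left(- \frac{1}{5}\right) = - \frac{3}{5}$)
$w = 18$ ($w = \left(-6\right) \left(-3\right) = 18$)
$n = 2$
$\left(q{\left(t{\left(w,l{\left(-4,-2 \right)} \right)} \right)} + n\right)^{2} = \left(\left(2 - 18\right) + 2\right)^{2} = \left(-16 + 2\right)^{2} = \left(-14\right)^{2} = 196$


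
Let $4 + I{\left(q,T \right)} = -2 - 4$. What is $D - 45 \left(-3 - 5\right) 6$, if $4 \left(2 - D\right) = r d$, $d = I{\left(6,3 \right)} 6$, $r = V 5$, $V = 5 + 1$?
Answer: $2612$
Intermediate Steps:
$V = 6$
$I{\left(q,T \right)} = -10$ ($I{\left(q,T \right)} = -4 - 6 = -10$)
$r = 30$ ($r = 6 \cdot 5 = 30$)
$d = -60$ ($d = \left(-10\right) 6 = -60$)
$D = 452$ ($D = 2 - \frac{30 \left(-60\right)}{4} = 2 - -450 = 2 + 450 = 452$)
$D - 45 \left(-3 - 5\right) 6 = 452 - 45 \left(-3 - 5\right) 6 = 452 - 45 \left(\left(-8\right) 6\right) = 452 - -2160 = 452 + 2160 = 2612$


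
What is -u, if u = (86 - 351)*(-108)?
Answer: -28620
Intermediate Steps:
u = 28620 (u = -265*(-108) = 28620)
-u = -1*28620 = -28620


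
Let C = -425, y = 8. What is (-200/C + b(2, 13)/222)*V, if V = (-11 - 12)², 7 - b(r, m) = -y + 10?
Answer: 984469/3774 ≈ 260.86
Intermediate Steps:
b(r, m) = 5 (b(r, m) = 7 - (-1*8 + 10) = 7 - (-8 + 10) = 7 - 1*2 = 7 - 2 = 5)
V = 529 (V = (-23)² = 529)
(-200/C + b(2, 13)/222)*V = (-200/(-425) + 5/222)*529 = (-200*(-1/425) + 5*(1/222))*529 = (8/17 + 5/222)*529 = (1861/3774)*529 = 984469/3774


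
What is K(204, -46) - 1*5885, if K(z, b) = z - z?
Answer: -5885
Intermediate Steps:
K(z, b) = 0
K(204, -46) - 1*5885 = 0 - 1*5885 = 0 - 5885 = -5885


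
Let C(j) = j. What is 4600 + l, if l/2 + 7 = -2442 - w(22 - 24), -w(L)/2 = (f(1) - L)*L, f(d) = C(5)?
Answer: -354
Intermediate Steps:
f(d) = 5
w(L) = -2*L*(5 - L) (w(L) = -2*(5 - L)*L = -2*L*(5 - L))
l = -4954 (l = -14 + 2*(-2442 - 2*(22 - 24)*(-5 + (22 - 24))) = -14 + 2*(-2442 - 2*(-2)*(-5 - 2)) = -14 + 2*(-2442 - 2*(-2)*(-7)) = -14 + 2*(-2442 - 1*28) = -14 + 2*(-2442 - 28) = -14 + 2*(-2470) = -14 - 4940 = -4954)
4600 + l = 4600 - 4954 = -354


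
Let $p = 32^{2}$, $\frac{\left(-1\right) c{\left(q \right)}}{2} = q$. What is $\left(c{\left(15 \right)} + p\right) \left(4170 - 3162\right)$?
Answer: $1001952$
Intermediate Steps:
$c{\left(q \right)} = - 2 q$
$p = 1024$
$\left(c{\left(15 \right)} + p\right) \left(4170 - 3162\right) = \left(\left(-2\right) 15 + 1024\right) \left(4170 - 3162\right) = \left(-30 + 1024\right) 1008 = 994 \cdot 1008 = 1001952$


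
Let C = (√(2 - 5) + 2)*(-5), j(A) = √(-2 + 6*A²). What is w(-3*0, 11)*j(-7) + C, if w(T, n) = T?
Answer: -10 - 5*I*√3 ≈ -10.0 - 8.6602*I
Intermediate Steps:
C = -10 - 5*I*√3 (C = (√(-3) + 2)*(-5) = (I*√3 + 2)*(-5) = (2 + I*√3)*(-5) = -10 - 5*I*√3 ≈ -10.0 - 8.6602*I)
w(-3*0, 11)*j(-7) + C = (-3*0)*√(-2 + 6*(-7)²) + (-10 - 5*I*√3) = 0*√(-2 + 6*49) + (-10 - 5*I*√3) = 0*√(-2 + 294) + (-10 - 5*I*√3) = 0*√292 + (-10 - 5*I*√3) = 0*(2*√73) + (-10 - 5*I*√3) = 0 + (-10 - 5*I*√3) = -10 - 5*I*√3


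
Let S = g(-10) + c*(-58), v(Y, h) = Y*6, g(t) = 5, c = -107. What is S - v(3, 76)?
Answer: 6193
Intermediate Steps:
v(Y, h) = 6*Y
S = 6211 (S = 5 - 107*(-58) = 5 + 6206 = 6211)
S - v(3, 76) = 6211 - 6*3 = 6211 - 1*18 = 6211 - 18 = 6193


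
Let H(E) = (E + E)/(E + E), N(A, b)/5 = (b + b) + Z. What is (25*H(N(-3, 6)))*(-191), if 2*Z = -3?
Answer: -4775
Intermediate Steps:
Z = -3/2 (Z = (1/2)*(-3) = -3/2 ≈ -1.5000)
N(A, b) = -15/2 + 10*b (N(A, b) = 5*((b + b) - 3/2) = 5*(2*b - 3/2) = 5*(-3/2 + 2*b) = -15/2 + 10*b)
H(E) = 1 (H(E) = (2*E)/((2*E)) = (2*E)*(1/(2*E)) = 1)
(25*H(N(-3, 6)))*(-191) = (25*1)*(-191) = 25*(-191) = -4775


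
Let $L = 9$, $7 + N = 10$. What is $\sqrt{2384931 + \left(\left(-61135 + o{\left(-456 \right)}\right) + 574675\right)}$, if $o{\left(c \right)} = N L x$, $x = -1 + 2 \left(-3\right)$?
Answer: $\sqrt{2898282} \approx 1702.4$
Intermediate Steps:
$N = 3$ ($N = -7 + 10 = 3$)
$x = -7$ ($x = -1 - 6 = -7$)
$o{\left(c \right)} = -189$ ($o{\left(c \right)} = 3 \cdot 9 \left(-7\right) = 27 \left(-7\right) = -189$)
$\sqrt{2384931 + \left(\left(-61135 + o{\left(-456 \right)}\right) + 574675\right)} = \sqrt{2384931 + \left(\left(-61135 - 189\right) + 574675\right)} = \sqrt{2384931 + \left(-61324 + 574675\right)} = \sqrt{2384931 + 513351} = \sqrt{2898282}$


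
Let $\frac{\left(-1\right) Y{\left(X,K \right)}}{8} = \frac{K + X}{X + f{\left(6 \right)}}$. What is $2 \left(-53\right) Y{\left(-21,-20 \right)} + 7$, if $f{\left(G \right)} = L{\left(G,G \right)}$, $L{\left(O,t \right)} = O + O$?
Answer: $\frac{34831}{9} \approx 3870.1$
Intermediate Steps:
$L{\left(O,t \right)} = 2 O$
$f{\left(G \right)} = 2 G$
$Y{\left(X,K \right)} = - \frac{8 \left(K + X\right)}{12 + X}$ ($Y{\left(X,K \right)} = - 8 \frac{K + X}{X + 2 \cdot 6} = - 8 \frac{K + X}{X + 12} = - 8 \frac{K + X}{12 + X} = - \frac{8 \left(K + X\right)}{12 + X}$)
$2 \left(-53\right) Y{\left(-21,-20 \right)} + 7 = 2 \left(-53\right) \frac{8 \left(\left(-1\right) \left(-20\right) - -21\right)}{12 - 21} + 7 = - 106 \frac{8 \left(20 + 21\right)}{-9} + 7 = - 106 \cdot 8 \left(- \frac{1}{9}\right) 41 + 7 = \left(-106\right) \left(- \frac{328}{9}\right) + 7 = \frac{34768}{9} + 7 = \frac{34831}{9}$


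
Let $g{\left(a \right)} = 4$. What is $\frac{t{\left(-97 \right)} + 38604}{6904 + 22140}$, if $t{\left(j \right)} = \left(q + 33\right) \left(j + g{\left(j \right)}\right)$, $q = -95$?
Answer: $\frac{22185}{14522} \approx 1.5277$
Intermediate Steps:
$t{\left(j \right)} = -248 - 62 j$ ($t{\left(j \right)} = \left(-95 + 33\right) \left(j + 4\right) = - 62 \left(4 + j\right) = -248 - 62 j$)
$\frac{t{\left(-97 \right)} + 38604}{6904 + 22140} = \frac{\left(-248 - -6014\right) + 38604}{6904 + 22140} = \frac{\left(-248 + 6014\right) + 38604}{29044} = \left(5766 + 38604\right) \frac{1}{29044} = 44370 \cdot \frac{1}{29044} = \frac{22185}{14522}$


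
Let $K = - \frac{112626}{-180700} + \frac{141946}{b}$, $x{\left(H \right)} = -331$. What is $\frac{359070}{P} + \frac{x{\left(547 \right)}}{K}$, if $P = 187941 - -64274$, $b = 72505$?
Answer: $- \frac{21632506737870688}{170575982301619} \approx -126.82$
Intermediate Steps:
$P = 252215$ ($P = 187941 + 64274 = 252215$)
$K = \frac{3381559033}{1310165350}$ ($K = - \frac{112626}{-180700} + \frac{141946}{72505} = \left(-112626\right) \left(- \frac{1}{180700}\right) + 141946 \cdot \frac{1}{72505} = \frac{56313}{90350} + \frac{141946}{72505} = \frac{3381559033}{1310165350} \approx 2.581$)
$\frac{359070}{P} + \frac{x{\left(547 \right)}}{K} = \frac{359070}{252215} - \frac{331}{\frac{3381559033}{1310165350}} = 359070 \cdot \frac{1}{252215} - \frac{433664730850}{3381559033} = \frac{71814}{50443} - \frac{433664730850}{3381559033} = - \frac{21632506737870688}{170575982301619}$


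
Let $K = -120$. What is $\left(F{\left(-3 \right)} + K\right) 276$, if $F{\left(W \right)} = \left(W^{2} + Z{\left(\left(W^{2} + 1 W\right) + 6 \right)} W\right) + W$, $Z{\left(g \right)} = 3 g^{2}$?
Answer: $-389160$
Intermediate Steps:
$F{\left(W \right)} = W + W^{2} + 3 W \left(6 + W + W^{2}\right)^{2}$ ($F{\left(W \right)} = \left(W^{2} + 3 \left(\left(W^{2} + 1 W\right) + 6\right)^{2} W\right) + W = \left(W^{2} + 3 \left(\left(W^{2} + W\right) + 6\right)^{2} W\right) + W = \left(W^{2} + 3 \left(\left(W + W^{2}\right) + 6\right)^{2} W\right) + W = \left(W^{2} + 3 \left(6 + W + W^{2}\right)^{2} W\right) + W = \left(W^{2} + 3 W \left(6 + W + W^{2}\right)^{2}\right) + W = W + W^{2} + 3 W \left(6 + W + W^{2}\right)^{2}$)
$\left(F{\left(-3 \right)} + K\right) 276 = \left(- 3 \left(1 - 3 + 3 \left(6 - 3 + \left(-3\right)^{2}\right)^{2}\right) - 120\right) 276 = \left(- 3 \left(1 - 3 + 3 \left(6 - 3 + 9\right)^{2}\right) - 120\right) 276 = \left(- 3 \left(1 - 3 + 3 \cdot 12^{2}\right) - 120\right) 276 = \left(- 3 \left(1 - 3 + 3 \cdot 144\right) - 120\right) 276 = \left(- 3 \left(1 - 3 + 432\right) - 120\right) 276 = \left(\left(-3\right) 430 - 120\right) 276 = \left(-1290 - 120\right) 276 = \left(-1410\right) 276 = -389160$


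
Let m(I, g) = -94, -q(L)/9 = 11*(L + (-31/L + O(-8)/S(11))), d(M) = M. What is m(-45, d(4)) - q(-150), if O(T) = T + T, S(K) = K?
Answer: -753377/50 ≈ -15068.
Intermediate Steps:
O(T) = 2*T
q(L) = 144 - 99*L + 3069/L (q(L) = -99*(L + (-31/L + (2*(-8))/11)) = -99*(L + (-31/L - 16*1/11)) = -99*(L + (-31/L - 16/11)) = -99*(L + (-16/11 - 31/L)) = -99*(-16/11 + L - 31/L) = -9*(-16 - 341/L + 11*L) = 144 - 99*L + 3069/L)
m(-45, d(4)) - q(-150) = -94 - (144 - 99*(-150) + 3069/(-150)) = -94 - (144 + 14850 + 3069*(-1/150)) = -94 - (144 + 14850 - 1023/50) = -94 - 1*748677/50 = -94 - 748677/50 = -753377/50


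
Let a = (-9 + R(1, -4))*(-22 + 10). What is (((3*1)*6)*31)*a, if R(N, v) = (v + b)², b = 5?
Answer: 53568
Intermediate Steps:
R(N, v) = (5 + v)² (R(N, v) = (v + 5)² = (5 + v)²)
a = 96 (a = (-9 + (5 - 4)²)*(-22 + 10) = (-9 + 1²)*(-12) = (-9 + 1)*(-12) = -8*(-12) = 96)
(((3*1)*6)*31)*a = (((3*1)*6)*31)*96 = ((3*6)*31)*96 = (18*31)*96 = 558*96 = 53568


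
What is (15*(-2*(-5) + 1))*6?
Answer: 990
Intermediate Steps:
(15*(-2*(-5) + 1))*6 = (15*(10 + 1))*6 = (15*11)*6 = 165*6 = 990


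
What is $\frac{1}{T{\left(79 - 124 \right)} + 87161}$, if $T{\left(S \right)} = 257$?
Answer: $\frac{1}{87418} \approx 1.1439 \cdot 10^{-5}$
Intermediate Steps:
$\frac{1}{T{\left(79 - 124 \right)} + 87161} = \frac{1}{257 + 87161} = \frac{1}{87418}$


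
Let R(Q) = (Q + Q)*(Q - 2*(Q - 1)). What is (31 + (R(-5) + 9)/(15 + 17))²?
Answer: 866761/1024 ≈ 846.45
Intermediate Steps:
R(Q) = 2*Q*(2 - Q) (R(Q) = (2*Q)*(Q - 2*(-1 + Q)) = (2*Q)*(Q + (2 - 2*Q)) = (2*Q)*(2 - Q) = 2*Q*(2 - Q))
(31 + (R(-5) + 9)/(15 + 17))² = (31 + (2*(-5)*(2 - 1*(-5)) + 9)/(15 + 17))² = (31 + (2*(-5)*(2 + 5) + 9)/32)² = (31 + (2*(-5)*7 + 9)*(1/32))² = (31 + (-70 + 9)*(1/32))² = (31 - 61*1/32)² = (31 - 61/32)² = (931/32)² = 866761/1024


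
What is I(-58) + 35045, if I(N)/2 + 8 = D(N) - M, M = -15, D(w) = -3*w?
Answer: 35407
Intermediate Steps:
I(N) = 14 - 6*N (I(N) = -16 + 2*(-3*N - 1*(-15)) = -16 + 2*(-3*N + 15) = -16 + 2*(15 - 3*N) = -16 + (30 - 6*N) = 14 - 6*N)
I(-58) + 35045 = (14 - 6*(-58)) + 35045 = (14 + 348) + 35045 = 362 + 35045 = 35407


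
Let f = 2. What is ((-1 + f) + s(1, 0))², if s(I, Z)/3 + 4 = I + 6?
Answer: 100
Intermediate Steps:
s(I, Z) = 6 + 3*I (s(I, Z) = -12 + 3*(I + 6) = -12 + 3*(6 + I) = -12 + (18 + 3*I) = 6 + 3*I)
((-1 + f) + s(1, 0))² = ((-1 + 2) + (6 + 3*1))² = (1 + (6 + 3))² = (1 + 9)² = 10² = 100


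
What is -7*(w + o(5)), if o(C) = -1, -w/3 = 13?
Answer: 280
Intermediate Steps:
w = -39 (w = -3*13 = -39)
-7*(w + o(5)) = -7*(-39 - 1) = -7*(-40) = 280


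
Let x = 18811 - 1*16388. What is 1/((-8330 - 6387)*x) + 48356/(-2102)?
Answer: -862170338849/37477914841 ≈ -23.005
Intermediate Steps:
x = 2423 (x = 18811 - 16388 = 2423)
1/((-8330 - 6387)*x) + 48356/(-2102) = 1/(-8330 - 6387*2423) + 48356/(-2102) = (1/2423)/(-14717) + 48356*(-1/2102) = -1/14717*1/2423 - 24178/1051 = -1/35659291 - 24178/1051 = -862170338849/37477914841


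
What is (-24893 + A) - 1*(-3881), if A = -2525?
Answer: -23537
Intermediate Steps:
(-24893 + A) - 1*(-3881) = (-24893 - 2525) - 1*(-3881) = -27418 + 3881 = -23537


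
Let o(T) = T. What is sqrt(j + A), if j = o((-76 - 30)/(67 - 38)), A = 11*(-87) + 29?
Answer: 3*I*sqrt(87058)/29 ≈ 30.523*I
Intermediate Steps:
A = -928 (A = -957 + 29 = -928)
j = -106/29 (j = (-76 - 30)/(67 - 38) = -106/29 ≈ -3.6552)
sqrt(j + A) = sqrt(-106/29 - 928) = sqrt(-27018/29) = 3*I*sqrt(87058)/29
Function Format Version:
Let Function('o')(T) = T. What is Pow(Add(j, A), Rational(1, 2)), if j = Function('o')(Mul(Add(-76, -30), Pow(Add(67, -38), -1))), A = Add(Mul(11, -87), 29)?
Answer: Mul(Rational(3, 29), I, Pow(87058, Rational(1, 2))) ≈ Mul(30.523, I)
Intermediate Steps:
A = -928 (A = Add(-957, 29) = -928)
j = Rational(-106, 29) (j = Mul(Add(-76, -30), Pow(Add(67, -38), -1)) = Mul(-106, Pow(29, -1)) = Mul(-106, Rational(1, 29)) = Rational(-106, 29) ≈ -3.6552)
Pow(Add(j, A), Rational(1, 2)) = Pow(Add(Rational(-106, 29), -928), Rational(1, 2)) = Pow(Rational(-27018, 29), Rational(1, 2)) = Mul(Rational(3, 29), I, Pow(87058, Rational(1, 2)))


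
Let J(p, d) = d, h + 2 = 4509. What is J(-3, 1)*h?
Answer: 4507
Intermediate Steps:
h = 4507 (h = -2 + 4509 = 4507)
J(-3, 1)*h = 1*4507 = 4507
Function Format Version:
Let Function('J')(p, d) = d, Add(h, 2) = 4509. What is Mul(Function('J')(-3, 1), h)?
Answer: 4507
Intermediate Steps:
h = 4507 (h = Add(-2, 4509) = 4507)
Mul(Function('J')(-3, 1), h) = Mul(1, 4507) = 4507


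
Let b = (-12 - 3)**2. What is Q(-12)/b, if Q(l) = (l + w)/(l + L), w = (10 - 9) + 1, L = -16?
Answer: 1/630 ≈ 0.0015873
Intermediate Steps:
w = 2 (w = 1 + 1 = 2)
b = 225 (b = (-15)**2 = 225)
Q(l) = (2 + l)/(-16 + l) (Q(l) = (l + 2)/(l - 16) = (2 + l)/(-16 + l))
Q(-12)/b = ((2 - 12)/(-16 - 12))/225 = (-10/(-28))*(1/225) = -1/28*(-10)*(1/225) = (5/14)*(1/225) = 1/630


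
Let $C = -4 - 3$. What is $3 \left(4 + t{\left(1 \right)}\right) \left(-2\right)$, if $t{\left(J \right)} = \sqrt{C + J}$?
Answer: $-24 - 6 i \sqrt{6} \approx -24.0 - 14.697 i$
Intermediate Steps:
$C = -7$ ($C = -4 - 3 = -7$)
$t{\left(J \right)} = \sqrt{-7 + J}$
$3 \left(4 + t{\left(1 \right)}\right) \left(-2\right) = 3 \left(4 + \sqrt{-7 + 1}\right) \left(-2\right) = 3 \left(4 + \sqrt{-6}\right) \left(-2\right) = 3 \left(4 + i \sqrt{6}\right) \left(-2\right) = 3 \left(-8 - 2 i \sqrt{6}\right) = -24 - 6 i \sqrt{6}$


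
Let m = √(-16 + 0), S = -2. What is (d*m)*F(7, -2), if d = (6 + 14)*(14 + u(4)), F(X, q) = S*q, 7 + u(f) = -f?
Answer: 960*I ≈ 960.0*I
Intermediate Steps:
u(f) = -7 - f
F(X, q) = -2*q
m = 4*I (m = √(-16) = 4*I ≈ 4.0*I)
d = 60 (d = (6 + 14)*(14 + (-7 - 1*4)) = 20*(14 + (-7 - 4)) = 20*(14 - 11) = 20*3 = 60)
(d*m)*F(7, -2) = (60*(4*I))*(-2*(-2)) = (240*I)*4 = 960*I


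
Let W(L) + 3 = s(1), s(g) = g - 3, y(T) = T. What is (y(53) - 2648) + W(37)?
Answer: -2600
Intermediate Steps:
s(g) = -3 + g
W(L) = -5 (W(L) = -3 + (-3 + 1) = -3 - 2 = -5)
(y(53) - 2648) + W(37) = (53 - 2648) - 5 = -2595 - 5 = -2600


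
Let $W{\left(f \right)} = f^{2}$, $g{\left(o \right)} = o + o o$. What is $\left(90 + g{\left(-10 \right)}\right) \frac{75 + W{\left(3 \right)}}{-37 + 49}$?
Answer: $1260$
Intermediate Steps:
$g{\left(o \right)} = o + o^{2}$
$\left(90 + g{\left(-10 \right)}\right) \frac{75 + W{\left(3 \right)}}{-37 + 49} = \left(90 - 10 \left(1 - 10\right)\right) \frac{75 + 3^{2}}{-37 + 49} = \left(90 - -90\right) \frac{75 + 9}{12} = \left(90 + 90\right) 84 \cdot \frac{1}{12} = 180 \cdot 7 = 1260$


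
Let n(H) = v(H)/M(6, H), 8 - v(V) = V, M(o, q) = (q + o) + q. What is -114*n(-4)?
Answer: 684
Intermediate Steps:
M(o, q) = o + 2*q (M(o, q) = (o + q) + q = o + 2*q)
v(V) = 8 - V
n(H) = (8 - H)/(6 + 2*H)
-114*n(-4) = -57*(8 - 1*(-4))/(3 - 4) = -57*(8 + 4)/(-1) = -57*(-1)*12 = -114*(-6) = 684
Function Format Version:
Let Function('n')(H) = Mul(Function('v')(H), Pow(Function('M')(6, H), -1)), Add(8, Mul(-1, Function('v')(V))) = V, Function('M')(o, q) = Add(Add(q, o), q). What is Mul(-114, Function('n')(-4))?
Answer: 684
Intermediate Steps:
Function('M')(o, q) = Add(o, Mul(2, q)) (Function('M')(o, q) = Add(Add(o, q), q) = Add(o, Mul(2, q)))
Function('v')(V) = Add(8, Mul(-1, V))
Function('n')(H) = Mul(Pow(Add(6, Mul(2, H)), -1), Add(8, Mul(-1, H))) (Function('n')(H) = Mul(Add(8, Mul(-1, H)), Pow(Add(6, Mul(2, H)), -1)) = Mul(Pow(Add(6, Mul(2, H)), -1), Add(8, Mul(-1, H))))
Mul(-114, Function('n')(-4)) = Mul(-114, Mul(Rational(1, 2), Pow(Add(3, -4), -1), Add(8, Mul(-1, -4)))) = Mul(-114, Mul(Rational(1, 2), Pow(-1, -1), Add(8, 4))) = Mul(-114, Mul(Rational(1, 2), -1, 12)) = Mul(-114, -6) = 684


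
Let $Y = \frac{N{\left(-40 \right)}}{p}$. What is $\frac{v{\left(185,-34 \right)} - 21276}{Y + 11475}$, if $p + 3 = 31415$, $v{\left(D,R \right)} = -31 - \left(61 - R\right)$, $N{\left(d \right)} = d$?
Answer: $- \frac{168069906}{90113165} \approx -1.8651$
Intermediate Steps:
$v{\left(D,R \right)} = -92 + R$ ($v{\left(D,R \right)} = -31 + \left(-61 + R\right) = -92 + R$)
$p = 31412$ ($p = -3 + 31415 = 31412$)
$Y = - \frac{10}{7853}$ ($Y = - \frac{40}{31412} = \left(-40\right) \frac{1}{31412} = - \frac{10}{7853} \approx -0.0012734$)
$\frac{v{\left(185,-34 \right)} - 21276}{Y + 11475} = \frac{\left(-92 - 34\right) - 21276}{- \frac{10}{7853} + 11475} = \frac{-126 - 21276}{\frac{90113165}{7853}} = \left(-21402\right) \frac{7853}{90113165} = - \frac{168069906}{90113165}$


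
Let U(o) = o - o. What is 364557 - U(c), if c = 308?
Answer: 364557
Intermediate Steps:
U(o) = 0
364557 - U(c) = 364557 - 1*0 = 364557 + 0 = 364557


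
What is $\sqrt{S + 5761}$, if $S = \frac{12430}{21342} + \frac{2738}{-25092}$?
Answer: $\frac{\sqrt{1274880096748943062}}{14875374} \approx 75.904$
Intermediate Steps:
$S = \frac{21121597}{44626122}$ ($S = 12430 \cdot \frac{1}{21342} + 2738 \left(- \frac{1}{25092}\right) = \frac{6215}{10671} - \frac{1369}{12546} = \frac{21121597}{44626122} \approx 0.4733$)
$\sqrt{S + 5761} = \sqrt{\frac{21121597}{44626122} + 5761} = \sqrt{\frac{257112210439}{44626122}} = \frac{\sqrt{1274880096748943062}}{14875374}$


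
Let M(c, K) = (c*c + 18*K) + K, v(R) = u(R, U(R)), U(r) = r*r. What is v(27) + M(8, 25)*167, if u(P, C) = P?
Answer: 90040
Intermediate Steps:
U(r) = r²
v(R) = R
M(c, K) = c² + 19*K (M(c, K) = (c² + 18*K) + K = c² + 19*K)
v(27) + M(8, 25)*167 = 27 + (8² + 19*25)*167 = 27 + (64 + 475)*167 = 27 + 539*167 = 27 + 90013 = 90040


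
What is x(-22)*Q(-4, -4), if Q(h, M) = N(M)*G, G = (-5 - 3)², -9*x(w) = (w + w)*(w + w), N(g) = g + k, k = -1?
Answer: 619520/9 ≈ 68836.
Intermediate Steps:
N(g) = -1 + g (N(g) = g - 1 = -1 + g)
x(w) = -4*w²/9 (x(w) = -(w + w)*(w + w)/9 = -2*w*2*w/9 = -4*w²/9)
G = 64 (G = (-8)² = 64)
Q(h, M) = -64 + 64*M (Q(h, M) = (-1 + M)*64 = -64 + 64*M)
x(-22)*Q(-4, -4) = (-4/9*(-22)²)*(-64 + 64*(-4)) = (-4/9*484)*(-64 - 256) = -1936/9*(-320) = 619520/9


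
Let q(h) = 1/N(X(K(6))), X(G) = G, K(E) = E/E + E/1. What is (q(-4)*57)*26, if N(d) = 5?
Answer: 1482/5 ≈ 296.40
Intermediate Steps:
K(E) = 1 + E (K(E) = 1 + E*1 = 1 + E)
q(h) = ⅕ (q(h) = 1/5 = ⅕)
(q(-4)*57)*26 = ((⅕)*57)*26 = (57/5)*26 = 1482/5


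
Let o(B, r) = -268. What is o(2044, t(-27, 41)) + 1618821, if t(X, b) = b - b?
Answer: 1618553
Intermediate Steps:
t(X, b) = 0
o(2044, t(-27, 41)) + 1618821 = -268 + 1618821 = 1618553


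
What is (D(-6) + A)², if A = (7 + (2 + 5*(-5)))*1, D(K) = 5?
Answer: 121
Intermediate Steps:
A = -16 (A = (7 + (2 - 25))*1 = (7 - 23)*1 = -16*1 = -16)
(D(-6) + A)² = (5 - 16)² = (-11)² = 121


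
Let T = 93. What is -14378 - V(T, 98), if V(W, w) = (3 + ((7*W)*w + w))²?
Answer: -4083096579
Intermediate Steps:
V(W, w) = (3 + w + 7*W*w)² (V(W, w) = (3 + (7*W*w + w))² = (3 + (w + 7*W*w))² = (3 + w + 7*W*w)²)
-14378 - V(T, 98) = -14378 - (3 + 98 + 7*93*98)² = -14378 - (3 + 98 + 63798)² = -14378 - 1*63899² = -14378 - 1*4083082201 = -14378 - 4083082201 = -4083096579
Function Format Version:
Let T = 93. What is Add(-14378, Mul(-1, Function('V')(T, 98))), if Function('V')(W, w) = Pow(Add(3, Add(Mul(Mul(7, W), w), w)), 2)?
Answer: -4083096579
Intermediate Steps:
Function('V')(W, w) = Pow(Add(3, w, Mul(7, W, w)), 2) (Function('V')(W, w) = Pow(Add(3, Add(Mul(7, W, w), w)), 2) = Pow(Add(3, Add(w, Mul(7, W, w))), 2) = Pow(Add(3, w, Mul(7, W, w)), 2))
Add(-14378, Mul(-1, Function('V')(T, 98))) = Add(-14378, Mul(-1, Pow(Add(3, 98, Mul(7, 93, 98)), 2))) = Add(-14378, Mul(-1, Pow(Add(3, 98, 63798), 2))) = Add(-14378, Mul(-1, Pow(63899, 2))) = Add(-14378, Mul(-1, 4083082201)) = Add(-14378, -4083082201) = -4083096579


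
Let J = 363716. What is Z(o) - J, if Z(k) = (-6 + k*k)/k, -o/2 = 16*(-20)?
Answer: -116184323/320 ≈ -3.6308e+5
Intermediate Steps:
o = 640 (o = -32*(-20) = -2*(-320) = 640)
Z(k) = (-6 + k²)/k
Z(o) - J = (640 - 6/640) - 1*363716 = (640 - 6*1/640) - 363716 = (640 - 3/320) - 363716 = 204797/320 - 363716 = -116184323/320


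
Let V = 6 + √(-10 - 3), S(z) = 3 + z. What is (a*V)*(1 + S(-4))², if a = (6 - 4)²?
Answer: 0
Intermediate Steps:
a = 4 (a = 2² = 4)
V = 6 + I*√13 (V = 6 + √(-13) = 6 + I*√13 ≈ 6.0 + 3.6056*I)
(a*V)*(1 + S(-4))² = (4*(6 + I*√13))*(1 + (3 - 4))² = (24 + 4*I*√13)*(1 - 1)² = (24 + 4*I*√13)*0² = (24 + 4*I*√13)*0 = 0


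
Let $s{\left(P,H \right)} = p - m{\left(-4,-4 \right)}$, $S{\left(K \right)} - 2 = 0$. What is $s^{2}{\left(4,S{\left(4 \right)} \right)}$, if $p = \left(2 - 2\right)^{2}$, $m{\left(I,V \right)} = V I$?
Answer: $256$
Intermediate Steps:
$m{\left(I,V \right)} = I V$
$S{\left(K \right)} = 2$ ($S{\left(K \right)} = 2 + 0 = 2$)
$p = 0$ ($p = 0^{2} = 0$)
$s{\left(P,H \right)} = -16$ ($s{\left(P,H \right)} = 0 - \left(-4\right) \left(-4\right) = 0 - 16 = -16$)
$s^{2}{\left(4,S{\left(4 \right)} \right)} = \left(-16\right)^{2} = 256$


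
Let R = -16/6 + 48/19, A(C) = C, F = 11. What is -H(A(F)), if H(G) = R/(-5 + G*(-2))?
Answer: -8/1539 ≈ -0.0051982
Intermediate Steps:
R = -8/57 (R = -16*⅙ + 48*(1/19) = -8/3 + 48/19 = -8/57 ≈ -0.14035)
H(G) = -8/(57*(-5 - 2*G)) (H(G) = -8/(57*(-5 + G*(-2))) = -8/(57*(-5 - 2*G)))
-H(A(F)) = -8/(57*(5 + 2*11)) = -8/(57*(5 + 22)) = -8/(57*27) = -1*8/1539 = -8/1539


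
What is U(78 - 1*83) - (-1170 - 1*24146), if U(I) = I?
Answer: 25311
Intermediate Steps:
U(78 - 1*83) - (-1170 - 1*24146) = (78 - 1*83) - (-1170 - 1*24146) = (78 - 83) - (-1170 - 24146) = -5 - 1*(-25316) = -5 + 25316 = 25311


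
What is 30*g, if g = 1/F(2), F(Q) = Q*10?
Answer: 3/2 ≈ 1.5000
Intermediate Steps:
F(Q) = 10*Q
g = 1/20 (g = 1/(10*2) = 1/20 ≈ 0.050000)
30*g = 30*(1/20) = 3/2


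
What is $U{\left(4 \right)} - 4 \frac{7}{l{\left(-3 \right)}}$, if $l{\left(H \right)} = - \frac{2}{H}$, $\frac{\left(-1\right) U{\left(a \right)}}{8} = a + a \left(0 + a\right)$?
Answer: $-202$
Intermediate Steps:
$U{\left(a \right)} = - 8 a - 8 a^{2}$ ($U{\left(a \right)} = - 8 \left(a + a \left(0 + a\right)\right) = - 8 \left(a + a a\right) = - 8 \left(a + a^{2}\right) = - 8 a - 8 a^{2}$)
$U{\left(4 \right)} - 4 \frac{7}{l{\left(-3 \right)}} = \left(-8\right) 4 \left(1 + 4\right) - 4 \frac{7}{\left(-2\right) \frac{1}{-3}} = \left(-8\right) 4 \cdot 5 - 4 \frac{7}{\left(-2\right) \left(- \frac{1}{3}\right)} = -160 - 4 \frac{7}{\frac{2}{3}} = -160 - 4 \cdot 7 \cdot \frac{3}{2} = -160 - 42 = -202$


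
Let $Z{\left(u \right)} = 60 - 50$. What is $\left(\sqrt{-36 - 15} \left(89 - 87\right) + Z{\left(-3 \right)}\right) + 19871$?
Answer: $19881 + 2 i \sqrt{51} \approx 19881.0 + 14.283 i$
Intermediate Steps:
$Z{\left(u \right)} = 10$
$\left(\sqrt{-36 - 15} \left(89 - 87\right) + Z{\left(-3 \right)}\right) + 19871 = \left(\sqrt{-36 - 15} \left(89 - 87\right) + 10\right) + 19871 = \left(\sqrt{-51} \cdot 2 + 10\right) + 19871 = \left(i \sqrt{51} \cdot 2 + 10\right) + 19871 = \left(2 i \sqrt{51} + 10\right) + 19871 = \left(10 + 2 i \sqrt{51}\right) + 19871 = 19881 + 2 i \sqrt{51}$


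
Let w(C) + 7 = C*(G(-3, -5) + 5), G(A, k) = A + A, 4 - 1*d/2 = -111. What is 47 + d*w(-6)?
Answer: -183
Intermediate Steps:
d = 230 (d = 8 - 2*(-111) = 8 + 222 = 230)
G(A, k) = 2*A
w(C) = -7 - C (w(C) = -7 + C*(2*(-3) + 5) = -7 + C*(-6 + 5) = -7 + C*(-1) = -7 - C)
47 + d*w(-6) = 47 + 230*(-7 - 1*(-6)) = 47 + 230*(-7 + 6) = 47 + 230*(-1) = 47 - 230 = -183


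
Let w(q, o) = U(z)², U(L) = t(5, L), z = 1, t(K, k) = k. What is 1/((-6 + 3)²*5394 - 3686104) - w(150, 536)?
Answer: -3637559/3637558 ≈ -1.0000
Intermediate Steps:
U(L) = L
w(q, o) = 1 (w(q, o) = 1² = 1)
1/((-6 + 3)²*5394 - 3686104) - w(150, 536) = 1/((-6 + 3)²*5394 - 3686104) - 1*1 = 1/((-3)²*5394 - 3686104) - 1 = 1/(9*5394 - 3686104) - 1 = 1/(48546 - 3686104) - 1 = 1/(-3637558) - 1 = -1/3637558 - 1 = -3637559/3637558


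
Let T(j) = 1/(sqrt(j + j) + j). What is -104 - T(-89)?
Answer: -9463/91 + I*sqrt(178)/8099 ≈ -103.99 + 0.0016473*I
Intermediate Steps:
T(j) = 1/(j + sqrt(2)*sqrt(j)) (T(j) = 1/(sqrt(2*j) + j) = 1/(sqrt(2)*sqrt(j) + j) = 1/(j + sqrt(2)*sqrt(j)))
-104 - T(-89) = -104 - 1/(-89 + sqrt(2)*sqrt(-89)) = -104 - 1/(-89 + sqrt(2)*(I*sqrt(89))) = -104 - 1/(-89 + I*sqrt(178))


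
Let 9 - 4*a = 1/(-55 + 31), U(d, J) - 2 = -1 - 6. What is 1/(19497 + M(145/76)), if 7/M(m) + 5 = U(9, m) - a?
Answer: 1177/22947297 ≈ 5.1291e-5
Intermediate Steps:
U(d, J) = -5 (U(d, J) = 2 + (-1 - 6) = 2 - 7 = -5)
a = 217/96 (a = 9/4 - 1/(4*(-55 + 31)) = 9/4 - ¼/(-24) = 9/4 - ¼*(-1/24) = 9/4 + 1/96 = 217/96 ≈ 2.2604)
M(m) = -672/1177 (M(m) = 7/(-5 + (-5 - 1*217/96)) = 7/(-5 + (-5 - 217/96)) = 7/(-5 - 697/96) = 7/(-1177/96) = 7*(-96/1177) = -672/1177)
1/(19497 + M(145/76)) = 1/(19497 - 672/1177) = 1/(22947297/1177) = 1177/22947297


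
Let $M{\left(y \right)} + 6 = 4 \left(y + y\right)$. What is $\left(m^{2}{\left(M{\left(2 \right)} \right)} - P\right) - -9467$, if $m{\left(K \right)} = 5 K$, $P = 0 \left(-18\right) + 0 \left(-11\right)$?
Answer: $11967$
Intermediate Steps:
$M{\left(y \right)} = -6 + 8 y$ ($M{\left(y \right)} = -6 + 4 \left(y + y\right) = -6 + 4 \cdot 2 y = -6 + 8 y$)
$P = 0$ ($P = 0 + 0 = 0$)
$\left(m^{2}{\left(M{\left(2 \right)} \right)} - P\right) - -9467 = \left(\left(5 \left(-6 + 8 \cdot 2\right)\right)^{2} - 0\right) - -9467 = \left(\left(5 \left(-6 + 16\right)\right)^{2} + 0\right) + 9467 = \left(\left(5 \cdot 10\right)^{2} + 0\right) + 9467 = \left(50^{2} + 0\right) + 9467 = \left(2500 + 0\right) + 9467 = 2500 + 9467 = 11967$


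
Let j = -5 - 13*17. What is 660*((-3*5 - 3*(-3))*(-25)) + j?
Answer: 98774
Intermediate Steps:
j = -226 (j = -5 - 221 = -226)
660*((-3*5 - 3*(-3))*(-25)) + j = 660*((-3*5 - 3*(-3))*(-25)) - 226 = 660*((-15 + 9)*(-25)) - 226 = 660*(-6*(-25)) - 226 = 660*150 - 226 = 99000 - 226 = 98774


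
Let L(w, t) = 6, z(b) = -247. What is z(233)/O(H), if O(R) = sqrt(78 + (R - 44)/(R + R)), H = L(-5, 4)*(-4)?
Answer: -494*sqrt(2859)/953 ≈ -27.717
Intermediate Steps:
H = -24 (H = 6*(-4) = -24)
O(R) = sqrt(78 + (-44 + R)/(2*R)) (O(R) = sqrt(78 + (-44 + R)/((2*R))) = sqrt(78 + (-44 + R)*(1/(2*R))) = sqrt(78 + (-44 + R)/(2*R)))
z(233)/O(H) = -247*2/sqrt(314 - 88/(-24)) = -247*2/sqrt(314 - 88*(-1/24)) = -247*2/sqrt(314 + 11/3) = -247*2*sqrt(2859)/953 = -494*sqrt(2859)/953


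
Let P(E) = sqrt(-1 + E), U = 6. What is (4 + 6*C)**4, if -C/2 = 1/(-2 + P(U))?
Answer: 2406400 + 1075200*sqrt(5) ≈ 4.8106e+6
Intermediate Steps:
C = -2/(-2 + sqrt(5)) (C = -2/(-2 + sqrt(-1 + 6)) = -2/(-2 + sqrt(5)) ≈ -8.4721)
(4 + 6*C)**4 = (4 + 6*(-4 - 2*sqrt(5)))**4 = (4 + (-24 - 12*sqrt(5)))**4 = (-20 - 12*sqrt(5))**4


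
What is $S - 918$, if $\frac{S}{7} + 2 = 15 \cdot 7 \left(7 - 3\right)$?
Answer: $2008$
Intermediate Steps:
$S = 2926$ ($S = -14 + 7 \cdot 15 \cdot 7 \left(7 - 3\right) = -14 + 7 \cdot 105 \left(7 - 3\right) = -14 + 7 \cdot 105 \cdot 4 = -14 + 7 \cdot 420 = -14 + 2940 = 2926$)
$S - 918 = 2926 - 918 = 2008$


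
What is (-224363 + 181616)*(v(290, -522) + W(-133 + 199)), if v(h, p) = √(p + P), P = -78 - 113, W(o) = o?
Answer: -2821302 - 42747*I*√713 ≈ -2.8213e+6 - 1.1414e+6*I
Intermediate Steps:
P = -191
v(h, p) = √(-191 + p) (v(h, p) = √(p - 191) = √(-191 + p))
(-224363 + 181616)*(v(290, -522) + W(-133 + 199)) = (-224363 + 181616)*(√(-191 - 522) + (-133 + 199)) = -42747*(√(-713) + 66) = -42747*(I*√713 + 66) = -42747*(66 + I*√713) = -2821302 - 42747*I*√713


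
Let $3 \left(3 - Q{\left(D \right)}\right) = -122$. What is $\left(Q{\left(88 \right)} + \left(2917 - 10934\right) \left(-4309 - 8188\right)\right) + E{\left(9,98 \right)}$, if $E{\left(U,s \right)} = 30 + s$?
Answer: $\frac{300565862}{3} \approx 1.0019 \cdot 10^{8}$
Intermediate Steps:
$Q{\left(D \right)} = \frac{131}{3}$ ($Q{\left(D \right)} = 3 - - \frac{122}{3} = 3 + \frac{122}{3} = \frac{131}{3}$)
$\left(Q{\left(88 \right)} + \left(2917 - 10934\right) \left(-4309 - 8188\right)\right) + E{\left(9,98 \right)} = \left(\frac{131}{3} + \left(2917 - 10934\right) \left(-4309 - 8188\right)\right) + \left(30 + 98\right) = \left(\frac{131}{3} - -100188449\right) + 128 = \left(\frac{131}{3} + 100188449\right) + 128 = \frac{300565478}{3} + 128 = \frac{300565862}{3}$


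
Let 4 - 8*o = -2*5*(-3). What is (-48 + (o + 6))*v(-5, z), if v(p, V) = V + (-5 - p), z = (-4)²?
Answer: -724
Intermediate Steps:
z = 16
o = -13/4 (o = ½ - (-2*5)*(-3)/8 = ½ - (-5)*(-3)/4 = ½ - ⅛*30 = ½ - 15/4 = -13/4 ≈ -3.2500)
v(p, V) = -5 + V - p
(-48 + (o + 6))*v(-5, z) = (-48 + (-13/4 + 6))*(-5 + 16 - 1*(-5)) = (-48 + 11/4)*(-5 + 16 + 5) = -181/4*16 = -724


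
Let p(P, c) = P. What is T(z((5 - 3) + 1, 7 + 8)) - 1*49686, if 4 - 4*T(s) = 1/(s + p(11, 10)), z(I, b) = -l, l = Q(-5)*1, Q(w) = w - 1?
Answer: -3378581/68 ≈ -49685.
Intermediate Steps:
Q(w) = -1 + w
l = -6 (l = (-1 - 5)*1 = -6*1 = -6)
z(I, b) = 6 (z(I, b) = -1*(-6) = 6)
T(s) = 1 - 1/(4*(11 + s)) (T(s) = 1 - 1/(4*(s + 11)) = 1 - 1/(4*(11 + s)))
T(z((5 - 3) + 1, 7 + 8)) - 1*49686 = (43/4 + 6)/(11 + 6) - 1*49686 = (67/4)/17 - 49686 = (1/17)*(67/4) - 49686 = 67/68 - 49686 = -3378581/68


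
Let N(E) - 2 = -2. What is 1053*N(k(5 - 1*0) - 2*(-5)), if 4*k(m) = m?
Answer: 0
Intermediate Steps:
k(m) = m/4
N(E) = 0 (N(E) = 2 - 2 = 0)
1053*N(k(5 - 1*0) - 2*(-5)) = 1053*0 = 0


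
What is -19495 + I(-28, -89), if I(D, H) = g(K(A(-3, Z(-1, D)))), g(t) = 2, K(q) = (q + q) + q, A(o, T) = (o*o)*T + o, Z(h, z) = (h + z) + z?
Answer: -19493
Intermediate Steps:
Z(h, z) = h + 2*z
A(o, T) = o + T*o² (A(o, T) = o²*T + o = T*o² + o = o + T*o²)
K(q) = 3*q (K(q) = 2*q + q = 3*q)
I(D, H) = 2
-19495 + I(-28, -89) = -19495 + 2 = -19493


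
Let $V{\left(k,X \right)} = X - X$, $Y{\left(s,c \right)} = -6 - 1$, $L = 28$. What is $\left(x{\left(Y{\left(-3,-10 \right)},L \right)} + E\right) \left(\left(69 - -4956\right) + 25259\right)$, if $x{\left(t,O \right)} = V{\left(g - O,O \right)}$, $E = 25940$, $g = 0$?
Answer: $785566960$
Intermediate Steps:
$Y{\left(s,c \right)} = -7$ ($Y{\left(s,c \right)} = -6 - 1 = -7$)
$V{\left(k,X \right)} = 0$
$x{\left(t,O \right)} = 0$
$\left(x{\left(Y{\left(-3,-10 \right)},L \right)} + E\right) \left(\left(69 - -4956\right) + 25259\right) = \left(0 + 25940\right) \left(\left(69 - -4956\right) + 25259\right) = 25940 \left(\left(69 + 4956\right) + 25259\right) = 25940 \left(5025 + 25259\right) = 25940 \cdot 30284 = 785566960$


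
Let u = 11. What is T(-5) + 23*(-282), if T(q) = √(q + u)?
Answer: -6486 + √6 ≈ -6483.5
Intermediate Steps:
T(q) = √(11 + q) (T(q) = √(q + 11) = √(11 + q))
T(-5) + 23*(-282) = √(11 - 5) + 23*(-282) = √6 - 6486 = -6486 + √6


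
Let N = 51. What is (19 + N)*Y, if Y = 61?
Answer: 4270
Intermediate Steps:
(19 + N)*Y = (19 + 51)*61 = 70*61 = 4270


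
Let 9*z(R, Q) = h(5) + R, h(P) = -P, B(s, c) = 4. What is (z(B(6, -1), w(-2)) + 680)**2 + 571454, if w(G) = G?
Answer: 83729935/81 ≈ 1.0337e+6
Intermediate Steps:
z(R, Q) = -5/9 + R/9 (z(R, Q) = (-1*5 + R)/9 = (-5 + R)/9 = -5/9 + R/9)
(z(B(6, -1), w(-2)) + 680)**2 + 571454 = ((-5/9 + (1/9)*4) + 680)**2 + 571454 = ((-5/9 + 4/9) + 680)**2 + 571454 = (-1/9 + 680)**2 + 571454 = (6119/9)**2 + 571454 = 37442161/81 + 571454 = 83729935/81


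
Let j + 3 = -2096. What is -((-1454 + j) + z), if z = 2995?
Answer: 558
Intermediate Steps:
j = -2099 (j = -3 - 2096 = -2099)
-((-1454 + j) + z) = -((-1454 - 2099) + 2995) = -(-3553 + 2995) = -1*(-558) = 558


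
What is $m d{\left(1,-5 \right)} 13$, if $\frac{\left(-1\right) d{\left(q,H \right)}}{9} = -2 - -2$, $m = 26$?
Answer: $0$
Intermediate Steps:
$d{\left(q,H \right)} = 0$ ($d{\left(q,H \right)} = - 9 \left(-2 - -2\right) = - 9 \left(-2 + 2\right) = \left(-9\right) 0 = 0$)
$m d{\left(1,-5 \right)} 13 = 26 \cdot 0 \cdot 13 = 0 \cdot 13 = 0$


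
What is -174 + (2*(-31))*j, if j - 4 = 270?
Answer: -17162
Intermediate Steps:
j = 274 (j = 4 + 270 = 274)
-174 + (2*(-31))*j = -174 + (2*(-31))*274 = -174 - 62*274 = -174 - 16988 = -17162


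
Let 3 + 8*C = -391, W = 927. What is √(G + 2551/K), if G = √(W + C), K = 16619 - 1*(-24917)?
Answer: √(1655599 + 13478432*√3511)/5192 ≈ 5.4487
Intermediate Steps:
C = -197/4 (C = -3/8 + (⅛)*(-391) = -3/8 - 391/8 = -197/4 ≈ -49.250)
K = 41536 (K = 16619 + 24917 = 41536)
G = √3511/2 (G = √(927 - 197/4) = √(3511/4) = √3511/2 ≈ 29.627)
√(G + 2551/K) = √(√3511/2 + 2551/41536) = √(2551/41536 + √3511/2)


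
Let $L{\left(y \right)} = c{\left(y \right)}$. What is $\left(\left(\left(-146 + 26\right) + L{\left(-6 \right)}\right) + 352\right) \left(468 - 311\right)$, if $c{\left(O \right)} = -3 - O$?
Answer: $36895$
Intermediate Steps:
$L{\left(y \right)} = -3 - y$
$\left(\left(\left(-146 + 26\right) + L{\left(-6 \right)}\right) + 352\right) \left(468 - 311\right) = \left(\left(\left(-146 + 26\right) - -3\right) + 352\right) \left(468 - 311\right) = \left(\left(-120 + \left(-3 + 6\right)\right) + 352\right) 157 = \left(\left(-120 + 3\right) + 352\right) 157 = \left(-117 + 352\right) 157 = 235 \cdot 157 = 36895$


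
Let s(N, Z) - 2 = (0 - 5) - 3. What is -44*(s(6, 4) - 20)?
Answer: 1144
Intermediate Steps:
s(N, Z) = -6 (s(N, Z) = 2 + ((0 - 5) - 3) = 2 + (-5 - 3) = 2 - 8 = -6)
-44*(s(6, 4) - 20) = -44*(-6 - 20) = -44*(-26) = 1144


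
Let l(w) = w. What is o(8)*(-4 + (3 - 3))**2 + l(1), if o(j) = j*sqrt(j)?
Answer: 1 + 256*sqrt(2) ≈ 363.04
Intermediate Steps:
o(j) = j**(3/2)
o(8)*(-4 + (3 - 3))**2 + l(1) = 8**(3/2)*(-4 + (3 - 3))**2 + 1 = (16*sqrt(2))*(-4 + 0)**2 + 1 = (16*sqrt(2))*(-4)**2 + 1 = (16*sqrt(2))*16 + 1 = 256*sqrt(2) + 1 = 1 + 256*sqrt(2)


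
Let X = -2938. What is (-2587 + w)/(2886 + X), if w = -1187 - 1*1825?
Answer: 5599/52 ≈ 107.67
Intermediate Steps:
w = -3012 (w = -1187 - 1825 = -3012)
(-2587 + w)/(2886 + X) = (-2587 - 3012)/(2886 - 2938) = -5599/(-52) = -5599*(-1/52) = 5599/52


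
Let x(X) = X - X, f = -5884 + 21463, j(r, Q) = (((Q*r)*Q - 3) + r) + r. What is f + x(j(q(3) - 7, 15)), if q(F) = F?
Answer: 15579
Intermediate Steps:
j(r, Q) = -3 + 2*r + r*Q² (j(r, Q) = ((r*Q² - 3) + r) + r = ((-3 + r*Q²) + r) + r = (-3 + r + r*Q²) + r = -3 + 2*r + r*Q²)
f = 15579
x(X) = 0
f + x(j(q(3) - 7, 15)) = 15579 + 0 = 15579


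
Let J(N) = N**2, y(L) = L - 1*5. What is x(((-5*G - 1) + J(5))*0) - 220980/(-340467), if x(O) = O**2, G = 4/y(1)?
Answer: 73660/113489 ≈ 0.64905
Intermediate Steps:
y(L) = -5 + L (y(L) = L - 5 = -5 + L)
G = -1 (G = 4/(-5 + 1) = 4/(-4) = 4*(-1/4) = -1)
x(((-5*G - 1) + J(5))*0) - 220980/(-340467) = (((-5*(-1) - 1) + 5**2)*0)**2 - 220980/(-340467) = (((5 - 1) + 25)*0)**2 - 220980*(-1/340467) = ((4 + 25)*0)**2 + 73660/113489 = (29*0)**2 + 73660/113489 = 0**2 + 73660/113489 = 0 + 73660/113489 = 73660/113489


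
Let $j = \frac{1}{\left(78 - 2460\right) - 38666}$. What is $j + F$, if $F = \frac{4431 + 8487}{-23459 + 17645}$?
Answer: $- \frac{88377313}{39775512} \approx -2.2219$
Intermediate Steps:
$F = - \frac{2153}{969}$ ($F = \frac{12918}{-5814} = 12918 \left(- \frac{1}{5814}\right) = - \frac{2153}{969} \approx -2.2219$)
$j = - \frac{1}{41048}$ ($j = \frac{1}{\left(78 - 2460\right) - 38666} = \frac{1}{-2382 - 38666} = \frac{1}{-41048} = - \frac{1}{41048} \approx -2.4362 \cdot 10^{-5}$)
$j + F = - \frac{1}{41048} - \frac{2153}{969} = - \frac{88377313}{39775512}$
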